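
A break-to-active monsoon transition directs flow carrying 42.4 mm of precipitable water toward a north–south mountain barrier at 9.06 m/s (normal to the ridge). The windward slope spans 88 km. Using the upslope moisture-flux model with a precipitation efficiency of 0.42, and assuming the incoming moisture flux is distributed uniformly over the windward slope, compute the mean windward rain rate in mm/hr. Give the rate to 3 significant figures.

R ≈ 6.60 mm/hr

Incoming column moisture flux per unit ridge length: F = V × PW = 9.06 × 42.4 = 384.144 mm·m/s.
Spread over the 88 km slope with efficiency ε = 0.42: R = ε·F/W = 0.42 × 384.144 / 88000 m = 1.833e-03 mm/s.
R = 1.833e-03 × 3600 = 6.60 mm/hr.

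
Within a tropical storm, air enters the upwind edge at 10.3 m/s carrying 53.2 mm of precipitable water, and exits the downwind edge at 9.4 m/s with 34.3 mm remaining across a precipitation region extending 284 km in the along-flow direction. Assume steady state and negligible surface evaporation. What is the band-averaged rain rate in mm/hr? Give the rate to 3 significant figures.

Column moisture flux per unit crosswind length is F = V × PW.
Inflow: F_in = 10.3 × 53.2 = 547.96 mm·m/s
Outflow: F_out = 9.4 × 34.3 = 322.42 mm·m/s
Steady-state rate R = (F_in − F_out)/L = (547.96 − 322.42) / 284000 m = 7.942e-04 mm/s.
R = 7.942e-04 × 3600 = 2.86 mm/hr.

R ≈ 2.86 mm/hr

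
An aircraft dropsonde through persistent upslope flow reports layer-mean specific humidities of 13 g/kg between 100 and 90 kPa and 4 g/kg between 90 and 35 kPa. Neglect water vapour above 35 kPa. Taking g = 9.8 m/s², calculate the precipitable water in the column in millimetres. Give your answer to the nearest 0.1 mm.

PW ≈ 35.7 mm

Precipitable water is the column-integrated vapour mass per unit area: PW = (1/g) Σ q̄ Δp, with q in kg/kg and Δp in Pa (1 kg/m² of water = 1 mm).
Layer 100–90 kPa: Δp = 100 hPa = 10000 Pa, q̄ = 0.013 kg/kg → 0.013 × 10000 / 9.8 = 13.27 mm
Layer 90–35 kPa: Δp = 550 hPa = 55000 Pa, q̄ = 0.004 kg/kg → 0.004 × 55000 / 9.8 = 22.45 mm
PW = 13.27 + 22.45 = 35.72 ≈ 35.7 mm.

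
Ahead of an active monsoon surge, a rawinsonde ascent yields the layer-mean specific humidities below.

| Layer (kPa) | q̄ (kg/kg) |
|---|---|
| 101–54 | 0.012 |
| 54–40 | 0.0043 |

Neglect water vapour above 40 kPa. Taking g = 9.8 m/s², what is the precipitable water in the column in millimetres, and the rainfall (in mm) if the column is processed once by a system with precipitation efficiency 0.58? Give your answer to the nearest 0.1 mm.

PW ≈ 63.7 mm; rainfall ≈ 36.9 mm

Precipitable water is the column-integrated vapour mass per unit area: PW = (1/g) Σ q̄ Δp, with q in kg/kg and Δp in Pa (1 kg/m² of water = 1 mm).
Layer 101–54 kPa: Δp = 470 hPa = 47000 Pa, q̄ = 0.012 kg/kg → 0.012 × 47000 / 9.8 = 57.55 mm
Layer 54–40 kPa: Δp = 140 hPa = 14000 Pa, q̄ = 0.0043 kg/kg → 0.0043 × 14000 / 9.8 = 6.14 mm
PW = 57.55 + 6.14 = 63.69 ≈ 63.7 mm.
Rainfall = ε × PW = 0.58 × 63.7 = 36.9 mm.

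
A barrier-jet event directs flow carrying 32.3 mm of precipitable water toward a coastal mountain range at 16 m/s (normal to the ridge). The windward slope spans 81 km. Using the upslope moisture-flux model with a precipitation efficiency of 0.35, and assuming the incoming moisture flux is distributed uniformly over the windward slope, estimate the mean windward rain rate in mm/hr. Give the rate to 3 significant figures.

R ≈ 8.04 mm/hr

Incoming column moisture flux per unit ridge length: F = V × PW = 16 × 32.3 = 516.8 mm·m/s.
Spread over the 81 km slope with efficiency ε = 0.35: R = ε·F/W = 0.35 × 516.8 / 81000 m = 2.233e-03 mm/s.
R = 2.233e-03 × 3600 = 8.04 mm/hr.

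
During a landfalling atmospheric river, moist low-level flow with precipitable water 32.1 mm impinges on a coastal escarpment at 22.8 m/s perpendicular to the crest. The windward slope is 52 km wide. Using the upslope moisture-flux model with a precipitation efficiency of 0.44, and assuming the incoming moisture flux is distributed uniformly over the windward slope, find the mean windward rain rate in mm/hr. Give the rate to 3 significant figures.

Incoming column moisture flux per unit ridge length: F = V × PW = 22.8 × 32.1 = 731.88 mm·m/s.
Spread over the 52 km slope with efficiency ε = 0.44: R = ε·F/W = 0.44 × 731.88 / 52000 m = 6.193e-03 mm/s.
R = 6.193e-03 × 3600 = 22.3 mm/hr.

R ≈ 22.3 mm/hr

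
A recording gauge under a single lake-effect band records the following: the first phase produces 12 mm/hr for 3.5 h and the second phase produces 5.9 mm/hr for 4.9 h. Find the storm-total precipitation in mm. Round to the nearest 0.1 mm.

total ≈ 70.9 mm

Total = Σ Rᵢ Δtᵢ = 12 × 3.5 + 5.9 × 4.9
      = 42 + 28.91 = 70.9 mm.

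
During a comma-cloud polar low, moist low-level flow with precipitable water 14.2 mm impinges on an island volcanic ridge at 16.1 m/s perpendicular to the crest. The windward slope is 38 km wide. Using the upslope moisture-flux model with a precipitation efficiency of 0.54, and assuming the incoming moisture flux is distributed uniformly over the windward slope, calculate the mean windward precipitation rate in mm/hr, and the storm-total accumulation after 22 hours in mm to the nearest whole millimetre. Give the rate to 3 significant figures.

Incoming column moisture flux per unit ridge length: F = V × PW = 16.1 × 14.2 = 228.62 mm·m/s.
Spread over the 38 km slope with efficiency ε = 0.54: R = ε·F/W = 0.54 × 228.62 / 38000 m = 3.249e-03 mm/s.
R = 3.249e-03 × 3600 = 11.7 mm/hr.
Over 22 h: total = 11.7 × 22 = 257.4 ≈ 257 mm.

R ≈ 11.7 mm/hr; total ≈ 257 mm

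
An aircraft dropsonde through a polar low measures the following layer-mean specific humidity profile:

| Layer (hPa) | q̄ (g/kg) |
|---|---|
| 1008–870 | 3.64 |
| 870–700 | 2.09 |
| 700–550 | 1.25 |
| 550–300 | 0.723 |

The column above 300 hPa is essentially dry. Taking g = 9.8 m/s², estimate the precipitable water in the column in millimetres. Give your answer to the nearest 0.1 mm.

Precipitable water is the column-integrated vapour mass per unit area: PW = (1/g) Σ q̄ Δp, with q in kg/kg and Δp in Pa (1 kg/m² of water = 1 mm).
Layer 1008–870 hPa: Δp = 138 hPa = 13800 Pa, q̄ = 0.00364 kg/kg → 0.00364 × 13800 / 9.8 = 5.13 mm
Layer 870–700 hPa: Δp = 170 hPa = 17000 Pa, q̄ = 0.00209 kg/kg → 0.00209 × 17000 / 9.8 = 3.63 mm
Layer 700–550 hPa: Δp = 150 hPa = 15000 Pa, q̄ = 0.00125 kg/kg → 0.00125 × 15000 / 9.8 = 1.91 mm
Layer 550–300 hPa: Δp = 250 hPa = 25000 Pa, q̄ = 0.000723 kg/kg → 0.000723 × 25000 / 9.8 = 1.84 mm
PW = 5.13 + 3.63 + 1.91 + 1.84 = 12.51 ≈ 12.5 mm.

PW ≈ 12.5 mm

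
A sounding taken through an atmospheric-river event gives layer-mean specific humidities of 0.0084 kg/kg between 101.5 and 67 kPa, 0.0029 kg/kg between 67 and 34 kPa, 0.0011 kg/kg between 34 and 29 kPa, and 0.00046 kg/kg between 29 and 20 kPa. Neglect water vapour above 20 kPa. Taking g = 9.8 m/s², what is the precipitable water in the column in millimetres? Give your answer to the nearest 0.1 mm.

PW ≈ 40.3 mm

Precipitable water is the column-integrated vapour mass per unit area: PW = (1/g) Σ q̄ Δp, with q in kg/kg and Δp in Pa (1 kg/m² of water = 1 mm).
Layer 101.5–67 kPa: Δp = 345 hPa = 34500 Pa, q̄ = 0.0084 kg/kg → 0.0084 × 34500 / 9.8 = 29.57 mm
Layer 67–34 kPa: Δp = 330 hPa = 33000 Pa, q̄ = 0.0029 kg/kg → 0.0029 × 33000 / 9.8 = 9.77 mm
Layer 34–29 kPa: Δp = 50 hPa = 5000 Pa, q̄ = 0.0011 kg/kg → 0.0011 × 5000 / 9.8 = 0.56 mm
Layer 29–20 kPa: Δp = 90 hPa = 9000 Pa, q̄ = 0.00046 kg/kg → 0.00046 × 9000 / 9.8 = 0.42 mm
PW = 29.57 + 9.77 + 0.56 + 0.42 = 40.32 ≈ 40.3 mm.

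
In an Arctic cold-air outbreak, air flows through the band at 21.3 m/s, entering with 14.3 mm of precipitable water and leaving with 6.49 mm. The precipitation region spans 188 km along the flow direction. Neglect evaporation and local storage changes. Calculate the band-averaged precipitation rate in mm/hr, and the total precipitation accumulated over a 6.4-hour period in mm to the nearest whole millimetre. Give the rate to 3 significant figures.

Column moisture flux per unit crosswind length is F = V × PW.
Inflow: F_in = 21.3 × 14.3 = 304.59 mm·m/s
Outflow: F_out = 21.3 × 6.49 = 138.237 mm·m/s
Steady-state rate R = (F_in − F_out)/L = (304.59 − 138.237) / 188000 m = 8.849e-04 mm/s.
R = 8.849e-04 × 3600 = 3.19 mm/hr.
Over 6.4 h: total = 3.19 × 6.4 = 20.416 ≈ 20 mm.

R ≈ 3.19 mm/hr; total ≈ 20 mm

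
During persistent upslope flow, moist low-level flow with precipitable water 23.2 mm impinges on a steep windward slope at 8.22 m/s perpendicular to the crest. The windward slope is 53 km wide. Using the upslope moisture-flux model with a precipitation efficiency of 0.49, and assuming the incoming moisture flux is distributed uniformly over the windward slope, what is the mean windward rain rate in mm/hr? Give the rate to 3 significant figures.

R ≈ 6.35 mm/hr

Incoming column moisture flux per unit ridge length: F = V × PW = 8.22 × 23.2 = 190.704 mm·m/s.
Spread over the 53 km slope with efficiency ε = 0.49: R = ε·F/W = 0.49 × 190.704 / 53000 m = 1.763e-03 mm/s.
R = 1.763e-03 × 3600 = 6.35 mm/hr.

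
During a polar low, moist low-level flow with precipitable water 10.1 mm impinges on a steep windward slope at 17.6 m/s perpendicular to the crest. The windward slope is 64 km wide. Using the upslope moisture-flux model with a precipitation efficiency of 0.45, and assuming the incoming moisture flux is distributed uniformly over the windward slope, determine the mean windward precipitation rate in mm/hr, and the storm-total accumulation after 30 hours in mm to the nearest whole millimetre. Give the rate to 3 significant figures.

Incoming column moisture flux per unit ridge length: F = V × PW = 17.6 × 10.1 = 177.76 mm·m/s.
Spread over the 64 km slope with efficiency ε = 0.45: R = ε·F/W = 0.45 × 177.76 / 64000 m = 1.250e-03 mm/s.
R = 1.250e-03 × 3600 = 4.50 mm/hr.
Over 30 h: total = 4.50 × 30 = 135 mm.

R ≈ 4.50 mm/hr; total ≈ 135 mm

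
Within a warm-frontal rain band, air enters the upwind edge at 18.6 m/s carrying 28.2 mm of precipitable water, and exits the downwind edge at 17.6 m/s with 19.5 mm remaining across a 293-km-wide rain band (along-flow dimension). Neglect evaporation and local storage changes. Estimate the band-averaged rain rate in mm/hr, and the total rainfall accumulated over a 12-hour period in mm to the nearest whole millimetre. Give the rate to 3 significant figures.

R ≈ 2.23 mm/hr; total ≈ 27 mm

Column moisture flux per unit crosswind length is F = V × PW.
Inflow: F_in = 18.6 × 28.2 = 524.52 mm·m/s
Outflow: F_out = 17.6 × 19.5 = 343.2 mm·m/s
Steady-state rate R = (F_in − F_out)/L = (524.52 − 343.2) / 293000 m = 6.188e-04 mm/s.
R = 6.188e-04 × 3600 = 2.23 mm/hr.
Over 12 h: total = 2.23 × 12 = 26.76 ≈ 27 mm.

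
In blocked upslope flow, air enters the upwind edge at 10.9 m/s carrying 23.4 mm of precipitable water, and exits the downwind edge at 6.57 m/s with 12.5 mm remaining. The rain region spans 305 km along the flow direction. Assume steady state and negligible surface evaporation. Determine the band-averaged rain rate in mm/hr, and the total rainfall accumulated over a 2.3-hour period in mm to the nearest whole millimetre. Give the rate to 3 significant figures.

R ≈ 2.04 mm/hr; total ≈ 5 mm

Column moisture flux per unit crosswind length is F = V × PW.
Inflow: F_in = 10.9 × 23.4 = 255.06 mm·m/s
Outflow: F_out = 6.57 × 12.5 = 82.125 mm·m/s
Steady-state rate R = (F_in − F_out)/L = (255.06 − 82.125) / 305000 m = 5.670e-04 mm/s.
R = 5.670e-04 × 3600 = 2.04 mm/hr.
Over 2.3 h: total = 2.04 × 2.3 = 4.692 ≈ 5 mm.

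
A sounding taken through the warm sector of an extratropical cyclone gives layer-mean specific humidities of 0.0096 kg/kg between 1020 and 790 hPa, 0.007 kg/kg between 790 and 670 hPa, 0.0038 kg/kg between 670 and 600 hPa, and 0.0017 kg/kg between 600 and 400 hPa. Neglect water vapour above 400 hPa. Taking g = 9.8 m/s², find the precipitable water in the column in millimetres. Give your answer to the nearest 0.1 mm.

PW ≈ 37.3 mm

Precipitable water is the column-integrated vapour mass per unit area: PW = (1/g) Σ q̄ Δp, with q in kg/kg and Δp in Pa (1 kg/m² of water = 1 mm).
Layer 1020–790 hPa: Δp = 230 hPa = 23000 Pa, q̄ = 0.0096 kg/kg → 0.0096 × 23000 / 9.8 = 22.53 mm
Layer 790–670 hPa: Δp = 120 hPa = 12000 Pa, q̄ = 0.007 kg/kg → 0.007 × 12000 / 9.8 = 8.57 mm
Layer 670–600 hPa: Δp = 70 hPa = 7000 Pa, q̄ = 0.0038 kg/kg → 0.0038 × 7000 / 9.8 = 2.71 mm
Layer 600–400 hPa: Δp = 200 hPa = 20000 Pa, q̄ = 0.0017 kg/kg → 0.0017 × 20000 / 9.8 = 3.47 mm
PW = 22.53 + 8.57 + 2.71 + 3.47 = 37.28 ≈ 37.3 mm.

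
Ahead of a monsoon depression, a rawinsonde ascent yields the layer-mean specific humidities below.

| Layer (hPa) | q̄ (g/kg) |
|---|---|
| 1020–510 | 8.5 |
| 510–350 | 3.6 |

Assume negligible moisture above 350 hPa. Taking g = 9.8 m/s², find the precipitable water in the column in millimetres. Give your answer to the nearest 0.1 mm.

Precipitable water is the column-integrated vapour mass per unit area: PW = (1/g) Σ q̄ Δp, with q in kg/kg and Δp in Pa (1 kg/m² of water = 1 mm).
Layer 1020–510 hPa: Δp = 510 hPa = 51000 Pa, q̄ = 0.0085 kg/kg → 0.0085 × 51000 / 9.8 = 44.23 mm
Layer 510–350 hPa: Δp = 160 hPa = 16000 Pa, q̄ = 0.0036 kg/kg → 0.0036 × 16000 / 9.8 = 5.88 mm
PW = 44.23 + 5.88 = 50.11 ≈ 50.1 mm.

PW ≈ 50.1 mm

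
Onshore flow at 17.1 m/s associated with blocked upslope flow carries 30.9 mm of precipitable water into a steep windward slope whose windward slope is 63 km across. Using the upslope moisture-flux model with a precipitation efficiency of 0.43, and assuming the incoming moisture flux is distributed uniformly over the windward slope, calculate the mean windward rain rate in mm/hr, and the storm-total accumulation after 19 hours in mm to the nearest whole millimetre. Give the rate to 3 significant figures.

Incoming column moisture flux per unit ridge length: F = V × PW = 17.1 × 30.9 = 528.39 mm·m/s.
Spread over the 63 km slope with efficiency ε = 0.43: R = ε·F/W = 0.43 × 528.39 / 63000 m = 3.606e-03 mm/s.
R = 3.606e-03 × 3600 = 13.0 mm/hr.
Over 19 h: total = 13.0 × 19 = 247 mm.

R ≈ 13.0 mm/hr; total ≈ 247 mm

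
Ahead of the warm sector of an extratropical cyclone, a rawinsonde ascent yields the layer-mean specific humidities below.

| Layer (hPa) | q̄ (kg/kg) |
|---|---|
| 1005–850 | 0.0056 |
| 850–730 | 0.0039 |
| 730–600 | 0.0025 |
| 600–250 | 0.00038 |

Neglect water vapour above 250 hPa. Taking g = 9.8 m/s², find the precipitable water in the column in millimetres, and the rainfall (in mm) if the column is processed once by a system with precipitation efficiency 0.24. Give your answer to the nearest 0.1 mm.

Precipitable water is the column-integrated vapour mass per unit area: PW = (1/g) Σ q̄ Δp, with q in kg/kg and Δp in Pa (1 kg/m² of water = 1 mm).
Layer 1005–850 hPa: Δp = 155 hPa = 15500 Pa, q̄ = 0.0056 kg/kg → 0.0056 × 15500 / 9.8 = 8.86 mm
Layer 850–730 hPa: Δp = 120 hPa = 12000 Pa, q̄ = 0.0039 kg/kg → 0.0039 × 12000 / 9.8 = 4.78 mm
Layer 730–600 hPa: Δp = 130 hPa = 13000 Pa, q̄ = 0.0025 kg/kg → 0.0025 × 13000 / 9.8 = 3.32 mm
Layer 600–250 hPa: Δp = 350 hPa = 35000 Pa, q̄ = 0.00038 kg/kg → 0.00038 × 35000 / 9.8 = 1.36 mm
PW = 8.86 + 4.78 + 3.32 + 1.36 = 18.32 ≈ 18.3 mm.
Rainfall = ε × PW = 0.24 × 18.3 = 4.4 mm.

PW ≈ 18.3 mm; rainfall ≈ 4.4 mm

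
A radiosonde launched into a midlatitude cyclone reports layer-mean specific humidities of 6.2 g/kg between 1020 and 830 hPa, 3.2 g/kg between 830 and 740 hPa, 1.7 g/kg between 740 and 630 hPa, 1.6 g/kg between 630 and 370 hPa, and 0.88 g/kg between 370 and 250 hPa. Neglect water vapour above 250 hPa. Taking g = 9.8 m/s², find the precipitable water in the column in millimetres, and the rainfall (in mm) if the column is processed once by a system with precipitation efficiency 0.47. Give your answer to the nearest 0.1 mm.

Precipitable water is the column-integrated vapour mass per unit area: PW = (1/g) Σ q̄ Δp, with q in kg/kg and Δp in Pa (1 kg/m² of water = 1 mm).
Layer 1020–830 hPa: Δp = 190 hPa = 19000 Pa, q̄ = 0.0062 kg/kg → 0.0062 × 19000 / 9.8 = 12.02 mm
Layer 830–740 hPa: Δp = 90 hPa = 9000 Pa, q̄ = 0.0032 kg/kg → 0.0032 × 9000 / 9.8 = 2.94 mm
Layer 740–630 hPa: Δp = 110 hPa = 11000 Pa, q̄ = 0.0017 kg/kg → 0.0017 × 11000 / 9.8 = 1.91 mm
Layer 630–370 hPa: Δp = 260 hPa = 26000 Pa, q̄ = 0.0016 kg/kg → 0.0016 × 26000 / 9.8 = 4.24 mm
Layer 370–250 hPa: Δp = 120 hPa = 12000 Pa, q̄ = 0.00088 kg/kg → 0.00088 × 12000 / 9.8 = 1.08 mm
PW = 12.02 + 2.94 + 1.91 + 4.24 + 1.08 = 22.19 ≈ 22.2 mm.
Rainfall = ε × PW = 0.47 × 22.2 = 10.4 mm.

PW ≈ 22.2 mm; rainfall ≈ 10.4 mm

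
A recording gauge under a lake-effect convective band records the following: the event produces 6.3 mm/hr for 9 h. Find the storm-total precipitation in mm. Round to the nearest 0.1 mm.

total ≈ 56.7 mm

Total = Σ Rᵢ Δtᵢ = 6.3 × 9
      = 56.7 = 56.7 mm.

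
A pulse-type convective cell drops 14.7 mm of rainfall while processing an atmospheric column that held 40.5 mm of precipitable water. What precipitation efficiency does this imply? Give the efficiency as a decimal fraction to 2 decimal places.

ε = rainfall / PW = 14.7 / 40.5 = 0.36.

ε ≈ 0.36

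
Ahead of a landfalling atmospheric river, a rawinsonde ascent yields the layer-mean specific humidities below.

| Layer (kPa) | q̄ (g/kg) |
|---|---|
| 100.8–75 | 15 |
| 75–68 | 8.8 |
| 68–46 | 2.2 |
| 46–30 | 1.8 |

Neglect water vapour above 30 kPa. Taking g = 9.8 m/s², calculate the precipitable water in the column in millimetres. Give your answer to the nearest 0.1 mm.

Precipitable water is the column-integrated vapour mass per unit area: PW = (1/g) Σ q̄ Δp, with q in kg/kg and Δp in Pa (1 kg/m² of water = 1 mm).
Layer 100.8–75 kPa: Δp = 258 hPa = 25800 Pa, q̄ = 0.015 kg/kg → 0.015 × 25800 / 9.8 = 39.49 mm
Layer 75–68 kPa: Δp = 70 hPa = 7000 Pa, q̄ = 0.0088 kg/kg → 0.0088 × 7000 / 9.8 = 6.29 mm
Layer 68–46 kPa: Δp = 220 hPa = 22000 Pa, q̄ = 0.0022 kg/kg → 0.0022 × 22000 / 9.8 = 4.94 mm
Layer 46–30 kPa: Δp = 160 hPa = 16000 Pa, q̄ = 0.0018 kg/kg → 0.0018 × 16000 / 9.8 = 2.94 mm
PW = 39.49 + 6.29 + 4.94 + 2.94 = 53.66 ≈ 53.7 mm.

PW ≈ 53.7 mm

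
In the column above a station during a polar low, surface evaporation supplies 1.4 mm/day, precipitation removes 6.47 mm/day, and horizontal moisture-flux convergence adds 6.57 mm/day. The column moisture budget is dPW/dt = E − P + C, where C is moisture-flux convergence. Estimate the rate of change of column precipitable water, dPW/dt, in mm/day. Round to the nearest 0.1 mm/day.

dPW/dt ≈ 1.5 mm/day

dPW/dt = E − P + C = 1.4 − 6.47 + (6.57) = 1.5 mm/day.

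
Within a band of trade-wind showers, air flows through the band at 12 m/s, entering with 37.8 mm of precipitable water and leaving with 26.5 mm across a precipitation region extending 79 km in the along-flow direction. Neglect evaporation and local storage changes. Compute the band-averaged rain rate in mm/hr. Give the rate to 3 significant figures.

Column moisture flux per unit crosswind length is F = V × PW.
Inflow: F_in = 12 × 37.8 = 453.6 mm·m/s
Outflow: F_out = 12 × 26.5 = 318 mm·m/s
Steady-state rate R = (F_in − F_out)/L = (453.6 − 318) / 79000 m = 1.716e-03 mm/s.
R = 1.716e-03 × 3600 = 6.18 mm/hr.

R ≈ 6.18 mm/hr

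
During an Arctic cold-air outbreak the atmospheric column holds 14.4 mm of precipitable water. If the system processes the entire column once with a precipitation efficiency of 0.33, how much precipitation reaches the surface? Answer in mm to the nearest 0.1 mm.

Precipitation = ε × PW = 0.33 × 14.4 = 4.8 mm.

precipitation ≈ 4.8 mm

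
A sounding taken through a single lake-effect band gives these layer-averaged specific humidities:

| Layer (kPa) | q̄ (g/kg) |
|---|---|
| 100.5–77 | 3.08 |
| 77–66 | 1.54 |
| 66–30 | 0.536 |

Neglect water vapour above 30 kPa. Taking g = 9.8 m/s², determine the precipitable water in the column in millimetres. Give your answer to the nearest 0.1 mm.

PW ≈ 11.1 mm

Precipitable water is the column-integrated vapour mass per unit area: PW = (1/g) Σ q̄ Δp, with q in kg/kg and Δp in Pa (1 kg/m² of water = 1 mm).
Layer 100.5–77 kPa: Δp = 235 hPa = 23500 Pa, q̄ = 0.00308 kg/kg → 0.00308 × 23500 / 9.8 = 7.39 mm
Layer 77–66 kPa: Δp = 110 hPa = 11000 Pa, q̄ = 0.00154 kg/kg → 0.00154 × 11000 / 9.8 = 1.73 mm
Layer 66–30 kPa: Δp = 360 hPa = 36000 Pa, q̄ = 0.000536 kg/kg → 0.000536 × 36000 / 9.8 = 1.97 mm
PW = 7.39 + 1.73 + 1.97 = 11.09 ≈ 11.1 mm.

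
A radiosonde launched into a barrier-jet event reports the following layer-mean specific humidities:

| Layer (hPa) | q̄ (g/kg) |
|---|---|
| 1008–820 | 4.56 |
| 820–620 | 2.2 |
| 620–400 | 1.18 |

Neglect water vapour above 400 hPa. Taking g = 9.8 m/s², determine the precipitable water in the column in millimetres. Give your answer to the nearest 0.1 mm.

PW ≈ 15.9 mm

Precipitable water is the column-integrated vapour mass per unit area: PW = (1/g) Σ q̄ Δp, with q in kg/kg and Δp in Pa (1 kg/m² of water = 1 mm).
Layer 1008–820 hPa: Δp = 188 hPa = 18800 Pa, q̄ = 0.00456 kg/kg → 0.00456 × 18800 / 9.8 = 8.75 mm
Layer 820–620 hPa: Δp = 200 hPa = 20000 Pa, q̄ = 0.0022 kg/kg → 0.0022 × 20000 / 9.8 = 4.49 mm
Layer 620–400 hPa: Δp = 220 hPa = 22000 Pa, q̄ = 0.00118 kg/kg → 0.00118 × 22000 / 9.8 = 2.65 mm
PW = 8.75 + 4.49 + 2.65 = 15.89 ≈ 15.9 mm.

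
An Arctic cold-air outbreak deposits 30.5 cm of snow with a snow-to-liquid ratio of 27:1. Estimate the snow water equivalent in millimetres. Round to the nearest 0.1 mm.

SWE = snow depth / ratio = 30.5 cm / 27 = 1.130 cm = 11.3 mm.

SWE ≈ 11.3 mm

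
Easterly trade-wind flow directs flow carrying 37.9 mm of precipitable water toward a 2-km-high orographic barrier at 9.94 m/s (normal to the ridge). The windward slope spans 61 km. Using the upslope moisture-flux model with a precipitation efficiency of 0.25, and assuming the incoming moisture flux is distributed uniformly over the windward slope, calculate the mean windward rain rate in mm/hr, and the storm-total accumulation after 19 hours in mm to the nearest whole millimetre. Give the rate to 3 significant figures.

R ≈ 5.56 mm/hr; total ≈ 106 mm

Incoming column moisture flux per unit ridge length: F = V × PW = 9.94 × 37.9 = 376.726 mm·m/s.
Spread over the 61 km slope with efficiency ε = 0.25: R = ε·F/W = 0.25 × 376.726 / 61000 m = 1.544e-03 mm/s.
R = 1.544e-03 × 3600 = 5.56 mm/hr.
Over 19 h: total = 5.56 × 19 = 105.64 ≈ 106 mm.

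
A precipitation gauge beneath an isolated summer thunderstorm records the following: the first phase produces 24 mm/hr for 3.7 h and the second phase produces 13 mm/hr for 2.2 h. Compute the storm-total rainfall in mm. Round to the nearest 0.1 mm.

total ≈ 117.4 mm

Total = Σ Rᵢ Δtᵢ = 24 × 3.7 + 13 × 2.2
      = 88.8 + 28.6 = 117.4 mm.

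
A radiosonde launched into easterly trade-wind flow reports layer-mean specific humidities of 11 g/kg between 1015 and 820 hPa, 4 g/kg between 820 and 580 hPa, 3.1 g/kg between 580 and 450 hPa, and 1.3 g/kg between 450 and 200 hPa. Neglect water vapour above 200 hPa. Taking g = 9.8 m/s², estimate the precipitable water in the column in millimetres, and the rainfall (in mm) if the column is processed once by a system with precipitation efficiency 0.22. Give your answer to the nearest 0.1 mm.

Precipitable water is the column-integrated vapour mass per unit area: PW = (1/g) Σ q̄ Δp, with q in kg/kg and Δp in Pa (1 kg/m² of water = 1 mm).
Layer 1015–820 hPa: Δp = 195 hPa = 19500 Pa, q̄ = 0.011 kg/kg → 0.011 × 19500 / 9.8 = 21.89 mm
Layer 820–580 hPa: Δp = 240 hPa = 24000 Pa, q̄ = 0.004 kg/kg → 0.004 × 24000 / 9.8 = 9.80 mm
Layer 580–450 hPa: Δp = 130 hPa = 13000 Pa, q̄ = 0.0031 kg/kg → 0.0031 × 13000 / 9.8 = 4.11 mm
Layer 450–200 hPa: Δp = 250 hPa = 25000 Pa, q̄ = 0.0013 kg/kg → 0.0013 × 25000 / 9.8 = 3.32 mm
PW = 21.89 + 9.80 + 4.11 + 3.32 = 39.12 ≈ 39.1 mm.
Rainfall = ε × PW = 0.22 × 39.1 = 8.6 mm.

PW ≈ 39.1 mm; rainfall ≈ 8.6 mm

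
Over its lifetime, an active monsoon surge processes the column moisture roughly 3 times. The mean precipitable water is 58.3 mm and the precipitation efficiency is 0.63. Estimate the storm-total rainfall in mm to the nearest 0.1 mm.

Each cycle deposits ε × PW = 0.63 × 58.3 = 36.729 mm.
Over 3 cycles: 3 × 36.729 = 110.2 mm.

rainfall ≈ 110.2 mm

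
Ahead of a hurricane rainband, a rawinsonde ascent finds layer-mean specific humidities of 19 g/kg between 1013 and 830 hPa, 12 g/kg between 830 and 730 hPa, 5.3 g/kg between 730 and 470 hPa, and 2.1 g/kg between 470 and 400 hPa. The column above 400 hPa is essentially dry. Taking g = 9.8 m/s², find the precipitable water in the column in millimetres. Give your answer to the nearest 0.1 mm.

PW ≈ 63.3 mm

Precipitable water is the column-integrated vapour mass per unit area: PW = (1/g) Σ q̄ Δp, with q in kg/kg and Δp in Pa (1 kg/m² of water = 1 mm).
Layer 1013–830 hPa: Δp = 183 hPa = 18300 Pa, q̄ = 0.019 kg/kg → 0.019 × 18300 / 9.8 = 35.48 mm
Layer 830–730 hPa: Δp = 100 hPa = 10000 Pa, q̄ = 0.012 kg/kg → 0.012 × 10000 / 9.8 = 12.24 mm
Layer 730–470 hPa: Δp = 260 hPa = 26000 Pa, q̄ = 0.0053 kg/kg → 0.0053 × 26000 / 9.8 = 14.06 mm
Layer 470–400 hPa: Δp = 70 hPa = 7000 Pa, q̄ = 0.0021 kg/kg → 0.0021 × 7000 / 9.8 = 1.50 mm
PW = 35.48 + 12.24 + 14.06 + 1.50 = 63.28 ≈ 63.3 mm.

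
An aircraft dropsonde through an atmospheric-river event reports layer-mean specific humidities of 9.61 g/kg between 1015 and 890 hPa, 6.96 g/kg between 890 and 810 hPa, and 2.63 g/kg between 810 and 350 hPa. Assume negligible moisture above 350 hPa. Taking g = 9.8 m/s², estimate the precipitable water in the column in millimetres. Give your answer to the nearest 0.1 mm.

Precipitable water is the column-integrated vapour mass per unit area: PW = (1/g) Σ q̄ Δp, with q in kg/kg and Δp in Pa (1 kg/m² of water = 1 mm).
Layer 1015–890 hPa: Δp = 125 hPa = 12500 Pa, q̄ = 0.00961 kg/kg → 0.00961 × 12500 / 9.8 = 12.26 mm
Layer 890–810 hPa: Δp = 80 hPa = 8000 Pa, q̄ = 0.00696 kg/kg → 0.00696 × 8000 / 9.8 = 5.68 mm
Layer 810–350 hPa: Δp = 460 hPa = 46000 Pa, q̄ = 0.00263 kg/kg → 0.00263 × 46000 / 9.8 = 12.34 mm
PW = 12.26 + 5.68 + 12.34 = 30.28 ≈ 30.3 mm.

PW ≈ 30.3 mm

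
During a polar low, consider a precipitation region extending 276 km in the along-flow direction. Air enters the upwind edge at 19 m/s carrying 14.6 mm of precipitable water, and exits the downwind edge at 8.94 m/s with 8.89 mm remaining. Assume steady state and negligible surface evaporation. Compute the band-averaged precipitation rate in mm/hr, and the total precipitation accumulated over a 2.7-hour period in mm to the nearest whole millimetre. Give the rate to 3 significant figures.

Column moisture flux per unit crosswind length is F = V × PW.
Inflow: F_in = 19 × 14.6 = 277.4 mm·m/s
Outflow: F_out = 8.94 × 8.89 = 79.4766 mm·m/s
Steady-state rate R = (F_in − F_out)/L = (277.4 − 79.4766) / 276000 m = 7.171e-04 mm/s.
R = 7.171e-04 × 3600 = 2.58 mm/hr.
Over 2.7 h: total = 2.58 × 2.7 = 6.966 ≈ 7 mm.

R ≈ 2.58 mm/hr; total ≈ 7 mm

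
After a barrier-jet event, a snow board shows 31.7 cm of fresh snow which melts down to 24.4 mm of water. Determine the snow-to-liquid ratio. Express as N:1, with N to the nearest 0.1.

ratio ≈ 13.0

Ratio = snow depth / SWE = 317 mm / 24.4 mm = 13.0, i.e. 13.0:1.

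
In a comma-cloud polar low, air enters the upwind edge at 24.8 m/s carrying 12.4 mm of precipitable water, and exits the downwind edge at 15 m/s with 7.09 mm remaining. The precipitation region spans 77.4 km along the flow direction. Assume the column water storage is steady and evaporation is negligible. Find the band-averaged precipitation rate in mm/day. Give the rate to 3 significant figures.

Column moisture flux per unit crosswind length is F = V × PW.
Inflow: F_in = 24.8 × 12.4 = 307.52 mm·m/s
Outflow: F_out = 15 × 7.09 = 106.35 mm·m/s
Steady-state rate R = (F_in − F_out)/L = (307.52 − 106.35) / 77400 m = 2.599e-03 mm/s.
R = 2.599e-03 × 3600 × 24 = 225 mm/day.

R ≈ 225 mm/day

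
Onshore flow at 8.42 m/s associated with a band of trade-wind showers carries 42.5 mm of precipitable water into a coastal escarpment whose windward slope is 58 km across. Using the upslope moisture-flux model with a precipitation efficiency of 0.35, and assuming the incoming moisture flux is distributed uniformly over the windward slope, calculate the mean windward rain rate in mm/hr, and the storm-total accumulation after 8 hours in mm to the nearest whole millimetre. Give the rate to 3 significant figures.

R ≈ 7.77 mm/hr; total ≈ 62 mm

Incoming column moisture flux per unit ridge length: F = V × PW = 8.42 × 42.5 = 357.85 mm·m/s.
Spread over the 58 km slope with efficiency ε = 0.35: R = ε·F/W = 0.35 × 357.85 / 58000 m = 2.159e-03 mm/s.
R = 2.159e-03 × 3600 = 7.77 mm/hr.
Over 8 h: total = 7.77 × 8 = 62.16 ≈ 62 mm.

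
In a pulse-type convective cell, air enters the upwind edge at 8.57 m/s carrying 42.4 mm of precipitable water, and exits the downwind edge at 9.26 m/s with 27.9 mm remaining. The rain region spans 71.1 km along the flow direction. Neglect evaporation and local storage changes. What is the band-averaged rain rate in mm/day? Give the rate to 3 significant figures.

Column moisture flux per unit crosswind length is F = V × PW.
Inflow: F_in = 8.57 × 42.4 = 363.368 mm·m/s
Outflow: F_out = 9.26 × 27.9 = 258.354 mm·m/s
Steady-state rate R = (F_in − F_out)/L = (363.368 − 258.354) / 71100 m = 1.477e-03 mm/s.
R = 1.477e-03 × 3600 × 24 = 128 mm/day.

R ≈ 128 mm/day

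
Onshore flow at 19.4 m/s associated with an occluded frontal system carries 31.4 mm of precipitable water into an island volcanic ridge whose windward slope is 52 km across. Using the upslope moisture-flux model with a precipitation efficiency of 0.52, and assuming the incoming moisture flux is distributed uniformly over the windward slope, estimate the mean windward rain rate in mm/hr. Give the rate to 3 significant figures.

Incoming column moisture flux per unit ridge length: F = V × PW = 19.4 × 31.4 = 609.16 mm·m/s.
Spread over the 52 km slope with efficiency ε = 0.52: R = ε·F/W = 0.52 × 609.16 / 52000 m = 6.092e-03 mm/s.
R = 6.092e-03 × 3600 = 21.9 mm/hr.

R ≈ 21.9 mm/hr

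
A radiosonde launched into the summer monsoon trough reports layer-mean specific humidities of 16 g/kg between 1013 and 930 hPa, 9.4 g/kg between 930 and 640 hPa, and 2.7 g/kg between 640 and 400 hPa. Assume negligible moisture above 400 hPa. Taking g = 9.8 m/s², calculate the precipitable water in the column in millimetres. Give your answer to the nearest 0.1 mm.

Precipitable water is the column-integrated vapour mass per unit area: PW = (1/g) Σ q̄ Δp, with q in kg/kg and Δp in Pa (1 kg/m² of water = 1 mm).
Layer 1013–930 hPa: Δp = 83 hPa = 8300 Pa, q̄ = 0.016 kg/kg → 0.016 × 8300 / 9.8 = 13.55 mm
Layer 930–640 hPa: Δp = 290 hPa = 29000 Pa, q̄ = 0.0094 kg/kg → 0.0094 × 29000 / 9.8 = 27.82 mm
Layer 640–400 hPa: Δp = 240 hPa = 24000 Pa, q̄ = 0.0027 kg/kg → 0.0027 × 24000 / 9.8 = 6.61 mm
PW = 13.55 + 27.82 + 6.61 = 47.98 ≈ 48.0 mm.

PW ≈ 48.0 mm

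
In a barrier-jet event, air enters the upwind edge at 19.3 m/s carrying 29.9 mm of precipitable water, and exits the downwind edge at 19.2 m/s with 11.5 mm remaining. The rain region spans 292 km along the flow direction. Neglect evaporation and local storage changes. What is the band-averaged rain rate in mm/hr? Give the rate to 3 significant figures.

Column moisture flux per unit crosswind length is F = V × PW.
Inflow: F_in = 19.3 × 29.9 = 577.07 mm·m/s
Outflow: F_out = 19.2 × 11.5 = 220.8 mm·m/s
Steady-state rate R = (F_in − F_out)/L = (577.07 − 220.8) / 292000 m = 1.220e-03 mm/s.
R = 1.220e-03 × 3600 = 4.39 mm/hr.

R ≈ 4.39 mm/hr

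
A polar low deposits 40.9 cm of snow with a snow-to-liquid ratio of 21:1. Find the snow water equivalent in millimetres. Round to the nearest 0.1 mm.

SWE ≈ 19.5 mm

SWE = snow depth / ratio = 40.9 cm / 21 = 1.948 cm = 19.5 mm.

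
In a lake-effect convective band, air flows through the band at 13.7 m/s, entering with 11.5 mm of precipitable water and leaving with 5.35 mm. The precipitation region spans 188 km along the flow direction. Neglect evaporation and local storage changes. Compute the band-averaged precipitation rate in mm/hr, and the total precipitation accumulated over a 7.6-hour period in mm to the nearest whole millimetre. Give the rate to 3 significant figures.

Column moisture flux per unit crosswind length is F = V × PW.
Inflow: F_in = 13.7 × 11.5 = 157.55 mm·m/s
Outflow: F_out = 13.7 × 5.35 = 73.295 mm·m/s
Steady-state rate R = (F_in − F_out)/L = (157.55 − 73.295) / 188000 m = 4.482e-04 mm/s.
R = 4.482e-04 × 3600 = 1.61 mm/hr.
Over 7.6 h: total = 1.61 × 7.6 = 12.236 ≈ 12 mm.

R ≈ 1.61 mm/hr; total ≈ 12 mm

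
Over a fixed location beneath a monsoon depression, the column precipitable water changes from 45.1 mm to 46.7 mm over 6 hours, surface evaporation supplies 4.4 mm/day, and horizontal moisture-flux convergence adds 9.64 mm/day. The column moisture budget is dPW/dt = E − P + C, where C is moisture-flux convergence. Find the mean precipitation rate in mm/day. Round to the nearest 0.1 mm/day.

dPW/dt = (46.7 − 45.1) mm / (6/24 day) = +6.400 mm/day.
P = E + C − dPW/dt = 4.4 + (9.64) − (+6.400) = 7.6 mm/day.

P ≈ 7.6 mm/day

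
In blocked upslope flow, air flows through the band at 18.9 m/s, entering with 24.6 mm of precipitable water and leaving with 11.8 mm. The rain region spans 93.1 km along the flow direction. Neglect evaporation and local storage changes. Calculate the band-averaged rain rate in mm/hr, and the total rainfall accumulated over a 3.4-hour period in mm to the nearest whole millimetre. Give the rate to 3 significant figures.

Column moisture flux per unit crosswind length is F = V × PW.
Inflow: F_in = 18.9 × 24.6 = 464.94 mm·m/s
Outflow: F_out = 18.9 × 11.8 = 223.02 mm·m/s
Steady-state rate R = (F_in − F_out)/L = (464.94 − 223.02) / 93100 m = 2.598e-03 mm/s.
R = 2.598e-03 × 3600 = 9.35 mm/hr.
Over 3.4 h: total = 9.35 × 3.4 = 31.79 ≈ 32 mm.

R ≈ 9.35 mm/hr; total ≈ 32 mm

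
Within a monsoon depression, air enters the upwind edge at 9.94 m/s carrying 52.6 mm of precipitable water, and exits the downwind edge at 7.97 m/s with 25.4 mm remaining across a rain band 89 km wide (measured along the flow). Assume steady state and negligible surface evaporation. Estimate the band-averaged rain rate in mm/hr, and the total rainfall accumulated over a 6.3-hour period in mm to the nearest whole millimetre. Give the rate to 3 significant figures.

Column moisture flux per unit crosswind length is F = V × PW.
Inflow: F_in = 9.94 × 52.6 = 522.844 mm·m/s
Outflow: F_out = 7.97 × 25.4 = 202.438 mm·m/s
Steady-state rate R = (F_in − F_out)/L = (522.844 − 202.438) / 89000 m = 3.600e-03 mm/s.
R = 3.600e-03 × 3600 = 13.0 mm/hr.
Over 6.3 h: total = 13.0 × 6.3 = 81.9 ≈ 82 mm.

R ≈ 13.0 mm/hr; total ≈ 82 mm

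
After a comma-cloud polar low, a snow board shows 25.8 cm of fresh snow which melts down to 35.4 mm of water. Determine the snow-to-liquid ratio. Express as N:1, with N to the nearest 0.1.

ratio ≈ 7.3

Ratio = snow depth / SWE = 258 mm / 35.4 mm = 7.3, i.e. 7.3:1.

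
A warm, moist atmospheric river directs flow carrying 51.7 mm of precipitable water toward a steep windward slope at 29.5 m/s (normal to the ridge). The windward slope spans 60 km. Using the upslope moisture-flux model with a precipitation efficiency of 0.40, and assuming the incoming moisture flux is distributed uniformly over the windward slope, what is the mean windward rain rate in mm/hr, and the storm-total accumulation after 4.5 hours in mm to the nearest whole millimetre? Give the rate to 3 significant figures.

R ≈ 36.6 mm/hr; total ≈ 165 mm

Incoming column moisture flux per unit ridge length: F = V × PW = 29.5 × 51.7 = 1525.15 mm·m/s.
Spread over the 60 km slope with efficiency ε = 0.40: R = ε·F/W = 0.40 × 1525.15 / 60000 m = 1.017e-02 mm/s.
R = 1.017e-02 × 3600 = 36.6 mm/hr.
Over 4.5 h: total = 36.6 × 4.5 = 164.7 ≈ 165 mm.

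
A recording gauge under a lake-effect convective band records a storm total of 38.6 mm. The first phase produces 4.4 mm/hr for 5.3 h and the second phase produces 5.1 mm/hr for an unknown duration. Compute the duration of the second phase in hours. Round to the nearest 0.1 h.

duration ≈ 3.0 h

Known phases: 4.4 × 5.3 = 23.32 mm.
Remaining depth = 38.6 − 23.32 = 15.28 mm.
Duration = 15.28 / 5.1 = 3.0 h.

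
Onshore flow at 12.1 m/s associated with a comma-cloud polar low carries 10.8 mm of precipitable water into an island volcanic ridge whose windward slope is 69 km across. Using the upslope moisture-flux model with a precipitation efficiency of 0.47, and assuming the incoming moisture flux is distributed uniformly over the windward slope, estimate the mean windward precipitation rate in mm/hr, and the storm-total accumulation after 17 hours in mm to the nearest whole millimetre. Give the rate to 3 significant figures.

R ≈ 3.20 mm/hr; total ≈ 54 mm

Incoming column moisture flux per unit ridge length: F = V × PW = 12.1 × 10.8 = 130.68 mm·m/s.
Spread over the 69 km slope with efficiency ε = 0.47: R = ε·F/W = 0.47 × 130.68 / 69000 m = 8.901e-04 mm/s.
R = 8.901e-04 × 3600 = 3.20 mm/hr.
Over 17 h: total = 3.20 × 17 = 54.4 ≈ 54 mm.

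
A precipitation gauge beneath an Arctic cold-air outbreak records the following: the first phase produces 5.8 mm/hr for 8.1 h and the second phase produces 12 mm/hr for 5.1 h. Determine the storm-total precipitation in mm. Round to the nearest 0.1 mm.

total ≈ 108.2 mm

Total = Σ Rᵢ Δtᵢ = 5.8 × 8.1 + 12 × 5.1
      = 46.98 + 61.2 = 108.2 mm.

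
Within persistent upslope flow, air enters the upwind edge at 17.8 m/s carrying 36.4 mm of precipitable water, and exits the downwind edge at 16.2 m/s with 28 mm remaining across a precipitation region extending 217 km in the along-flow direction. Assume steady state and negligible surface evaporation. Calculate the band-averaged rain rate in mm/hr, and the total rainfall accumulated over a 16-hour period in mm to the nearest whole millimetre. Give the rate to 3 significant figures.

R ≈ 3.22 mm/hr; total ≈ 52 mm

Column moisture flux per unit crosswind length is F = V × PW.
Inflow: F_in = 17.8 × 36.4 = 647.92 mm·m/s
Outflow: F_out = 16.2 × 28 = 453.6 mm·m/s
Steady-state rate R = (F_in − F_out)/L = (647.92 − 453.6) / 217000 m = 8.955e-04 mm/s.
R = 8.955e-04 × 3600 = 3.22 mm/hr.
Over 16 h: total = 3.22 × 16 = 51.52 ≈ 52 mm.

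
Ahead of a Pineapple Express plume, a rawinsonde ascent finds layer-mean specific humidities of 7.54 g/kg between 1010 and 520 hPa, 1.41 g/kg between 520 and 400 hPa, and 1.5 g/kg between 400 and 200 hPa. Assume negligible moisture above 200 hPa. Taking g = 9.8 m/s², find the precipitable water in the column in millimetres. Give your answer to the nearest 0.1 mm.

PW ≈ 42.5 mm

Precipitable water is the column-integrated vapour mass per unit area: PW = (1/g) Σ q̄ Δp, with q in kg/kg and Δp in Pa (1 kg/m² of water = 1 mm).
Layer 1010–520 hPa: Δp = 490 hPa = 49000 Pa, q̄ = 0.00754 kg/kg → 0.00754 × 49000 / 9.8 = 37.70 mm
Layer 520–400 hPa: Δp = 120 hPa = 12000 Pa, q̄ = 0.00141 kg/kg → 0.00141 × 12000 / 9.8 = 1.73 mm
Layer 400–200 hPa: Δp = 200 hPa = 20000 Pa, q̄ = 0.0015 kg/kg → 0.0015 × 20000 / 9.8 = 3.06 mm
PW = 37.70 + 1.73 + 3.06 = 42.49 ≈ 42.5 mm.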